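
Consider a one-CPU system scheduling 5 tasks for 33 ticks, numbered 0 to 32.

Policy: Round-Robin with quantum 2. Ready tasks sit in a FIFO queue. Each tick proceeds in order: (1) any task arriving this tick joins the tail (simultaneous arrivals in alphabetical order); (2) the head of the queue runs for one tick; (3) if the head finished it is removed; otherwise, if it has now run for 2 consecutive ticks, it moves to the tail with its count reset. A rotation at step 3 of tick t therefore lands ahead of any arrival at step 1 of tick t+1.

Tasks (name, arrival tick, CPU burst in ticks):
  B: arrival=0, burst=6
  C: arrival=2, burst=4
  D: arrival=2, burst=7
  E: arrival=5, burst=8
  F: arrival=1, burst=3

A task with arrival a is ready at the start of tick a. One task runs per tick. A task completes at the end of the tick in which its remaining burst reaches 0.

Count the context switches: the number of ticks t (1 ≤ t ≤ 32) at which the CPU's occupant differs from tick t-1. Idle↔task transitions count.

t=0: queue=[B] q_used=0 → run B
t=1: queue=[B,F] q_used=1 → run B
t=2: queue=[F,B,C,D] q_used=0 → run F
t=3: queue=[F,B,C,D] q_used=1 → run F
t=4: queue=[B,C,D,F] q_used=0 → run B
t=5: queue=[B,C,D,F,E] q_used=1 → run B
t=6: queue=[C,D,F,E,B] q_used=0 → run C
t=7: queue=[C,D,F,E,B] q_used=1 → run C
t=8: queue=[D,F,E,B,C] q_used=0 → run D
t=9: queue=[D,F,E,B,C] q_used=1 → run D
t=10: queue=[F,E,B,C,D] q_used=0 → run F
t=11: queue=[E,B,C,D] q_used=0 → run E
t=12: queue=[E,B,C,D] q_used=1 → run E
t=13: queue=[B,C,D,E] q_used=0 → run B
t=14: queue=[B,C,D,E] q_used=1 → run B
t=15: queue=[C,D,E] q_used=0 → run C
t=16: queue=[C,D,E] q_used=1 → run C
t=17: queue=[D,E] q_used=0 → run D
t=18: queue=[D,E] q_used=1 → run D
t=19: queue=[E,D] q_used=0 → run E
t=20: queue=[E,D] q_used=1 → run E
t=21: queue=[D,E] q_used=0 → run D
t=22: queue=[D,E] q_used=1 → run D
t=23: queue=[E,D] q_used=0 → run E
t=24: queue=[E,D] q_used=1 → run E
t=25: queue=[D,E] q_used=0 → run D
t=26: queue=[E] q_used=0 → run E
t=27: queue=[E] q_used=1 → run E
t=28: (idle)
t=29: (idle)
t=30: (idle)
t=31: (idle)
t=32: (idle)

context switches = 15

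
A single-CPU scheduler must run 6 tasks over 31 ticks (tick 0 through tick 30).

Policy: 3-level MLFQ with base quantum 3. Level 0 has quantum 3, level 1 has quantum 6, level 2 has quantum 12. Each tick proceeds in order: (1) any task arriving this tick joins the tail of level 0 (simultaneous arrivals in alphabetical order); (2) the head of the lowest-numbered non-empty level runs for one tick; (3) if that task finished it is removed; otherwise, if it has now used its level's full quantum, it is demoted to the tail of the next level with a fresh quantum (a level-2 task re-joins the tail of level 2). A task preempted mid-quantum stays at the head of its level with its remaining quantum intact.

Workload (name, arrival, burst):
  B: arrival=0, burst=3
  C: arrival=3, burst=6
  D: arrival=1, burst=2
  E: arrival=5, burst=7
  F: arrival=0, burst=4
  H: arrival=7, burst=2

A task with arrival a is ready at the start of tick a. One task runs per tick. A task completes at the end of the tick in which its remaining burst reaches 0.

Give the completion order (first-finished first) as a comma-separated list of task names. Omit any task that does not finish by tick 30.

t=0: L0/L1/L2 = BF/-/- → run B
t=1: L0/L1/L2 = BFD/-/- → run B
t=2: L0/L1/L2 = BFD/-/- → run B
t=3: L0/L1/L2 = FDC/-/- → run F
t=4: L0/L1/L2 = FDC/-/- → run F
t=5: L0/L1/L2 = FDCE/-/- → run F
t=6: L0/L1/L2 = DCE/F/- → run D
t=7: L0/L1/L2 = DCEH/F/- → run D
t=8: L0/L1/L2 = CEH/F/- → run C
t=9: L0/L1/L2 = CEH/F/- → run C
t=10: L0/L1/L2 = CEH/F/- → run C
t=11: L0/L1/L2 = EH/FC/- → run E
t=12: L0/L1/L2 = EH/FC/- → run E
t=13: L0/L1/L2 = EH/FC/- → run E
t=14: L0/L1/L2 = H/FCE/- → run H
t=15: L0/L1/L2 = H/FCE/- → run H
t=16: L0/L1/L2 = -/FCE/- → run F
t=17: L0/L1/L2 = -/CE/- → run C
t=18: L0/L1/L2 = -/CE/- → run C
t=19: L0/L1/L2 = -/CE/- → run C
t=20: L0/L1/L2 = -/E/- → run E
t=21: L0/L1/L2 = -/E/- → run E
t=22: L0/L1/L2 = -/E/- → run E
t=23: L0/L1/L2 = -/E/- → run E
t=24: (idle)
t=25: (idle)
t=26: (idle)
t=27: (idle)
t=28: (idle)
t=29: (idle)
t=30: (idle)

completion order = B, D, H, F, C, E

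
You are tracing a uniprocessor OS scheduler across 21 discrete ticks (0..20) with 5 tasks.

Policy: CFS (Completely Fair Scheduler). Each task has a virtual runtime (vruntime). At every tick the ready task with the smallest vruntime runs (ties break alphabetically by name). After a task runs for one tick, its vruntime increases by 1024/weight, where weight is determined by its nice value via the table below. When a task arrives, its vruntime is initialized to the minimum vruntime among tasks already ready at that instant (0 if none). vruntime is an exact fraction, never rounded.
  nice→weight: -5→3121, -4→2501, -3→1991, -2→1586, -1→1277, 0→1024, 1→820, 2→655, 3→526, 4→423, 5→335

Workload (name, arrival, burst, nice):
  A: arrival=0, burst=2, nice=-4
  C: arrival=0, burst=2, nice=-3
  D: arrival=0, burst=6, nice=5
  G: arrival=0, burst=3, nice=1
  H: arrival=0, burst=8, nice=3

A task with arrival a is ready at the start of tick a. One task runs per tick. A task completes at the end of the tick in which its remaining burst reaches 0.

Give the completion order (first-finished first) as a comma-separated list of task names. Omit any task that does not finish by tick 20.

completion order = A, C, G, H, D

t=0: vr[A=0 C=0 D=0 G=0 H=0] → run A
t=1: vr[A=1024/2501 C=0 D=0 G=0 H=0] → run C
t=2: vr[A=1024/2501 C=1024/1991 D=0 G=0 H=0] → run D
t=3: vr[A=1024/2501 C=1024/1991 D=1024/335 G=0 H=0] → run G
t=4: vr[A=1024/2501 C=1024/1991 D=1024/335 G=256/205 H=0] → run H
t=5: vr[A=1024/2501 C=1024/1991 D=1024/335 G=256/205 H=512/263] → run A
t=6: vr[C=1024/1991 D=1024/335 G=256/205 H=512/263] → run C
t=7: vr[D=1024/335 G=256/205 H=512/263] → run G
t=8: vr[D=1024/335 G=512/205 H=512/263] → run H
t=9: vr[D=1024/335 G=512/205 H=1024/263] → run G
t=10: vr[D=1024/335 H=1024/263] → run D
t=11: vr[D=2048/335 H=1024/263] → run H
t=12: vr[D=2048/335 H=1536/263] → run H
t=13: vr[D=2048/335 H=2048/263] → run D
t=14: vr[D=3072/335 H=2048/263] → run H
t=15: vr[D=3072/335 H=2560/263] → run D
t=16: vr[D=4096/335 H=2560/263] → run H
t=17: vr[D=4096/335 H=3072/263] → run H
t=18: vr[D=4096/335 H=3584/263] → run D
t=19: vr[D=1024/67 H=3584/263] → run H
t=20: vr[D=1024/67] → run D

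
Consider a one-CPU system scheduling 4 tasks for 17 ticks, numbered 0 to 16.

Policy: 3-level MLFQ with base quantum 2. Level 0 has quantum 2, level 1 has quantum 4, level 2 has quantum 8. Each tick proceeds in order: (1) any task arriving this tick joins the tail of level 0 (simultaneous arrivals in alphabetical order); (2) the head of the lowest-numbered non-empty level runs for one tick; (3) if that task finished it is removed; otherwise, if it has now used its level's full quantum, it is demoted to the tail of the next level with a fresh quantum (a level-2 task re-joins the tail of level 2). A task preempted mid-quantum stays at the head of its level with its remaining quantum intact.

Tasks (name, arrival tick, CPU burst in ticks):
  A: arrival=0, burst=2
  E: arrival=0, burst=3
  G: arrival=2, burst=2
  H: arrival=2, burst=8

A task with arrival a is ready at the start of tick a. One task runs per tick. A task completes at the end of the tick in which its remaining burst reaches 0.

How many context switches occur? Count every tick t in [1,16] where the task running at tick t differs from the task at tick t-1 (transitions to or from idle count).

t=0: L0/L1/L2 = AE/-/- → run A
t=1: L0/L1/L2 = AE/-/- → run A
t=2: L0/L1/L2 = EGH/-/- → run E
t=3: L0/L1/L2 = EGH/-/- → run E
t=4: L0/L1/L2 = GH/E/- → run G
t=5: L0/L1/L2 = GH/E/- → run G
t=6: L0/L1/L2 = H/E/- → run H
t=7: L0/L1/L2 = H/E/- → run H
t=8: L0/L1/L2 = -/EH/- → run E
t=9: L0/L1/L2 = -/H/- → run H
t=10: L0/L1/L2 = -/H/- → run H
t=11: L0/L1/L2 = -/H/- → run H
t=12: L0/L1/L2 = -/H/- → run H
t=13: L0/L1/L2 = -/-/H → run H
t=14: L0/L1/L2 = -/-/H → run H
t=15: (idle)
t=16: (idle)

context switches = 6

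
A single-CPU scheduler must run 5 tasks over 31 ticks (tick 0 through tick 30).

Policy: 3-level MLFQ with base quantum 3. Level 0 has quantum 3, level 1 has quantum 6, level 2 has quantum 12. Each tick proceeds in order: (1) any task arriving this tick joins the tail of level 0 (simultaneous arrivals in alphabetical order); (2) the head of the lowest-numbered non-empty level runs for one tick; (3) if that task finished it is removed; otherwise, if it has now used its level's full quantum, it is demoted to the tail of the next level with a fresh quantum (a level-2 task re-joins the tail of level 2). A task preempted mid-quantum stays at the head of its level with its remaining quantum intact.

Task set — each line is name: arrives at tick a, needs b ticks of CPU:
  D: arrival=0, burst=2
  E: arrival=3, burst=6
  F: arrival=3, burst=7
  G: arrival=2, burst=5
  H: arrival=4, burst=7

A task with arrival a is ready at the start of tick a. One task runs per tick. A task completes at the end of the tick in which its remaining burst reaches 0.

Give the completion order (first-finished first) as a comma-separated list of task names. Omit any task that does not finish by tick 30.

completion order = D, G, E, F, H

t=0: L0/L1/L2 = D/-/- → run D
t=1: L0/L1/L2 = D/-/- → run D
t=2: L0/L1/L2 = G/-/- → run G
t=3: L0/L1/L2 = GEF/-/- → run G
t=4: L0/L1/L2 = GEFH/-/- → run G
t=5: L0/L1/L2 = EFH/G/- → run E
t=6: L0/L1/L2 = EFH/G/- → run E
t=7: L0/L1/L2 = EFH/G/- → run E
t=8: L0/L1/L2 = FH/GE/- → run F
t=9: L0/L1/L2 = FH/GE/- → run F
t=10: L0/L1/L2 = FH/GE/- → run F
t=11: L0/L1/L2 = H/GEF/- → run H
t=12: L0/L1/L2 = H/GEF/- → run H
t=13: L0/L1/L2 = H/GEF/- → run H
t=14: L0/L1/L2 = -/GEFH/- → run G
t=15: L0/L1/L2 = -/GEFH/- → run G
t=16: L0/L1/L2 = -/EFH/- → run E
t=17: L0/L1/L2 = -/EFH/- → run E
t=18: L0/L1/L2 = -/EFH/- → run E
t=19: L0/L1/L2 = -/FH/- → run F
t=20: L0/L1/L2 = -/FH/- → run F
t=21: L0/L1/L2 = -/FH/- → run F
t=22: L0/L1/L2 = -/FH/- → run F
t=23: L0/L1/L2 = -/H/- → run H
t=24: L0/L1/L2 = -/H/- → run H
t=25: L0/L1/L2 = -/H/- → run H
t=26: L0/L1/L2 = -/H/- → run H
t=27: (idle)
t=28: (idle)
t=29: (idle)
t=30: (idle)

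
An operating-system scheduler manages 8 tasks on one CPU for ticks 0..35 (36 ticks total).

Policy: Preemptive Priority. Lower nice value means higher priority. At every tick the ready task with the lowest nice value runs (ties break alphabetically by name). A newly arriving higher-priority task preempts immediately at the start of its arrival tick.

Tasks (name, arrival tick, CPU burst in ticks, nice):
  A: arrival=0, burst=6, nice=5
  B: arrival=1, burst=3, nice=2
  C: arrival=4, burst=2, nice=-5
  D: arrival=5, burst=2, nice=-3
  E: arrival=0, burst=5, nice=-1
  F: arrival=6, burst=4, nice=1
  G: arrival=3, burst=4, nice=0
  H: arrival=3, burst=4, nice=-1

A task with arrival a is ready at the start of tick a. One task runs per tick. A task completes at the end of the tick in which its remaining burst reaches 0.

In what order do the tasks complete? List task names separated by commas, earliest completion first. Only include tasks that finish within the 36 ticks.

t=0: ready={A,E} → run E
t=1: ready={A,B,E} → run E
t=2: ready={A,B,E} → run E
t=3: ready={A,B,E,G,H} → run E
t=4: ready={A,B,C,E,G,H} → run C
t=5: ready={A,B,C,D,E,G,H} → run C
t=6: ready={A,B,D,E,F,G,H} → run D
t=7: ready={A,B,D,E,F,G,H} → run D
t=8: ready={A,B,E,F,G,H} → run E
t=9: ready={A,B,F,G,H} → run H
t=10: ready={A,B,F,G,H} → run H
t=11: ready={A,B,F,G,H} → run H
t=12: ready={A,B,F,G,H} → run H
t=13: ready={A,B,F,G} → run G
t=14: ready={A,B,F,G} → run G
t=15: ready={A,B,F,G} → run G
t=16: ready={A,B,F,G} → run G
t=17: ready={A,B,F} → run F
t=18: ready={A,B,F} → run F
t=19: ready={A,B,F} → run F
t=20: ready={A,B,F} → run F
t=21: ready={A,B} → run B
t=22: ready={A,B} → run B
t=23: ready={A,B} → run B
t=24: ready={A} → run A
t=25: ready={A} → run A
t=26: ready={A} → run A
t=27: ready={A} → run A
t=28: ready={A} → run A
t=29: ready={A} → run A
t=30: (idle)
t=31: (idle)
t=32: (idle)
t=33: (idle)
t=34: (idle)
t=35: (idle)

completion order = C, D, E, H, G, F, B, A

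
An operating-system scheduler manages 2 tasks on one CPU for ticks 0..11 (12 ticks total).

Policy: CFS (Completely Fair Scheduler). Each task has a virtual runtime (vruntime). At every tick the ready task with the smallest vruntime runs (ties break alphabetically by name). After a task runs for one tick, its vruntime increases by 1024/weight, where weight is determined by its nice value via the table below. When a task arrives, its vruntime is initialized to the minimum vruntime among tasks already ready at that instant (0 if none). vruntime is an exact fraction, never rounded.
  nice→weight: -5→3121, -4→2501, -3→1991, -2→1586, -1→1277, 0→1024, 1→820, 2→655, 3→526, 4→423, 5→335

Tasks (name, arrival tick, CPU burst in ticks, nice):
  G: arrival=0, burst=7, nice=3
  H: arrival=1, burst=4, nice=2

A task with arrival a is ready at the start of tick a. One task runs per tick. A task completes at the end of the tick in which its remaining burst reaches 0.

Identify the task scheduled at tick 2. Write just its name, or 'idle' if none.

t=0: vr[G=0] → run G
t=1: vr[G=512/263 H=512/263] → run G
t=2: vr[G=1024/263 H=512/263] → run H
t=3: vr[G=1024/263 H=604672/172265] → run H
t=4: vr[G=1024/263 H=873984/172265] → run G
t=5: vr[G=1536/263 H=873984/172265] → run H
t=6: vr[G=1536/263 H=1143296/172265] → run G
t=7: vr[G=2048/263 H=1143296/172265] → run H
t=8: vr[G=2048/263] → run G
t=9: vr[G=2560/263] → run G
t=10: vr[G=3072/263] → run G
t=11: (idle)

running at tick 2 = H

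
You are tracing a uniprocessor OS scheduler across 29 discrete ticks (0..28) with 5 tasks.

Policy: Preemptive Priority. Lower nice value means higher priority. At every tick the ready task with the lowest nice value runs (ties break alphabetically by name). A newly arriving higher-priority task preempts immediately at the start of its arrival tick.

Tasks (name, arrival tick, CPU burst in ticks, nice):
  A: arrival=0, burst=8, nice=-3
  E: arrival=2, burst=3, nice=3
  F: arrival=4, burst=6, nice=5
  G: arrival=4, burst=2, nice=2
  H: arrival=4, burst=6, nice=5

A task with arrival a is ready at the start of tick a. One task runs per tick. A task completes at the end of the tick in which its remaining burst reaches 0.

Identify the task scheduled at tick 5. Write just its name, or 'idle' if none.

t=0: ready={A} → run A
t=1: ready={A} → run A
t=2: ready={A,E} → run A
t=3: ready={A,E} → run A
t=4: ready={A,E,F,G,H} → run A
t=5: ready={A,E,F,G,H} → run A
t=6: ready={A,E,F,G,H} → run A
t=7: ready={A,E,F,G,H} → run A
t=8: ready={E,F,G,H} → run G
t=9: ready={E,F,G,H} → run G
t=10: ready={E,F,H} → run E
t=11: ready={E,F,H} → run E
t=12: ready={E,F,H} → run E
t=13: ready={F,H} → run F
t=14: ready={F,H} → run F
t=15: ready={F,H} → run F
t=16: ready={F,H} → run F
t=17: ready={F,H} → run F
t=18: ready={F,H} → run F
t=19: ready={H} → run H
t=20: ready={H} → run H
t=21: ready={H} → run H
t=22: ready={H} → run H
t=23: ready={H} → run H
t=24: ready={H} → run H
t=25: (idle)
t=26: (idle)
t=27: (idle)
t=28: (idle)

running at tick 5 = A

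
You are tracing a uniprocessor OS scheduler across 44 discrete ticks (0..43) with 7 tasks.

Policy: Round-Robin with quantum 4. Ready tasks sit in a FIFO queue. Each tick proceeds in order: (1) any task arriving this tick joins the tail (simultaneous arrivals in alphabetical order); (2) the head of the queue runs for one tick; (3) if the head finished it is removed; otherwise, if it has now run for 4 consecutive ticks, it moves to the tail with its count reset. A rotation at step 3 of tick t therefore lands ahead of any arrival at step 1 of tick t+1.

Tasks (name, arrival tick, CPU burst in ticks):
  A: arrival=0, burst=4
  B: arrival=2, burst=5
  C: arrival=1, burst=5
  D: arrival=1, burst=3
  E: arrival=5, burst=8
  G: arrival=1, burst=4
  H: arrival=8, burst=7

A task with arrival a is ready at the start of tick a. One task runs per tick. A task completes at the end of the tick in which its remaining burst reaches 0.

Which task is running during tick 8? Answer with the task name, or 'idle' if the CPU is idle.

t=0: queue=[A] q_used=0 → run A
t=1: queue=[A,C,D,G] q_used=1 → run A
t=2: queue=[A,C,D,G,B] q_used=2 → run A
t=3: queue=[A,C,D,G,B] q_used=3 → run A
t=4: queue=[C,D,G,B] q_used=0 → run C
t=5: queue=[C,D,G,B,E] q_used=1 → run C
t=6: queue=[C,D,G,B,E] q_used=2 → run C
t=7: queue=[C,D,G,B,E] q_used=3 → run C
t=8: queue=[D,G,B,E,C,H] q_used=0 → run D
t=9: queue=[D,G,B,E,C,H] q_used=1 → run D
t=10: queue=[D,G,B,E,C,H] q_used=2 → run D
t=11: queue=[G,B,E,C,H] q_used=0 → run G
t=12: queue=[G,B,E,C,H] q_used=1 → run G
t=13: queue=[G,B,E,C,H] q_used=2 → run G
t=14: queue=[G,B,E,C,H] q_used=3 → run G
t=15: queue=[B,E,C,H] q_used=0 → run B
t=16: queue=[B,E,C,H] q_used=1 → run B
t=17: queue=[B,E,C,H] q_used=2 → run B
t=18: queue=[B,E,C,H] q_used=3 → run B
t=19: queue=[E,C,H,B] q_used=0 → run E
t=20: queue=[E,C,H,B] q_used=1 → run E
t=21: queue=[E,C,H,B] q_used=2 → run E
t=22: queue=[E,C,H,B] q_used=3 → run E
t=23: queue=[C,H,B,E] q_used=0 → run C
t=24: queue=[H,B,E] q_used=0 → run H
t=25: queue=[H,B,E] q_used=1 → run H
t=26: queue=[H,B,E] q_used=2 → run H
t=27: queue=[H,B,E] q_used=3 → run H
t=28: queue=[B,E,H] q_used=0 → run B
t=29: queue=[E,H] q_used=0 → run E
t=30: queue=[E,H] q_used=1 → run E
t=31: queue=[E,H] q_used=2 → run E
t=32: queue=[E,H] q_used=3 → run E
t=33: queue=[H] q_used=0 → run H
t=34: queue=[H] q_used=1 → run H
t=35: queue=[H] q_used=2 → run H
t=36: (idle)
t=37: (idle)
t=38: (idle)
t=39: (idle)
t=40: (idle)
t=41: (idle)
t=42: (idle)
t=43: (idle)

running at tick 8 = D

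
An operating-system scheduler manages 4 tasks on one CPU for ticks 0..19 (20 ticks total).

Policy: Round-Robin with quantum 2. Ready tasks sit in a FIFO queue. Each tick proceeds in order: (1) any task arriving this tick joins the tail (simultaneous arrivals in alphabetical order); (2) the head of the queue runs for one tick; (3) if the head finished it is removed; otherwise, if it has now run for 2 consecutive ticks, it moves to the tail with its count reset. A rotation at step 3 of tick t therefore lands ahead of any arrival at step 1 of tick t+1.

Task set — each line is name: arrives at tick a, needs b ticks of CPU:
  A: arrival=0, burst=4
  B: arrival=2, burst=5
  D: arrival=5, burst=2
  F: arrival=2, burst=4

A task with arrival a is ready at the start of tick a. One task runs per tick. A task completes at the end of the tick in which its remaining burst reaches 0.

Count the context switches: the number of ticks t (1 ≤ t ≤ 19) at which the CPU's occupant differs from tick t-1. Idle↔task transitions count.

t=0: queue=[A] q_used=0 → run A
t=1: queue=[A] q_used=1 → run A
t=2: queue=[A,B,F] q_used=0 → run A
t=3: queue=[A,B,F] q_used=1 → run A
t=4: queue=[B,F] q_used=0 → run B
t=5: queue=[B,F,D] q_used=1 → run B
t=6: queue=[F,D,B] q_used=0 → run F
t=7: queue=[F,D,B] q_used=1 → run F
t=8: queue=[D,B,F] q_used=0 → run D
t=9: queue=[D,B,F] q_used=1 → run D
t=10: queue=[B,F] q_used=0 → run B
t=11: queue=[B,F] q_used=1 → run B
t=12: queue=[F,B] q_used=0 → run F
t=13: queue=[F,B] q_used=1 → run F
t=14: queue=[B] q_used=0 → run B
t=15: (idle)
t=16: (idle)
t=17: (idle)
t=18: (idle)
t=19: (idle)

context switches = 7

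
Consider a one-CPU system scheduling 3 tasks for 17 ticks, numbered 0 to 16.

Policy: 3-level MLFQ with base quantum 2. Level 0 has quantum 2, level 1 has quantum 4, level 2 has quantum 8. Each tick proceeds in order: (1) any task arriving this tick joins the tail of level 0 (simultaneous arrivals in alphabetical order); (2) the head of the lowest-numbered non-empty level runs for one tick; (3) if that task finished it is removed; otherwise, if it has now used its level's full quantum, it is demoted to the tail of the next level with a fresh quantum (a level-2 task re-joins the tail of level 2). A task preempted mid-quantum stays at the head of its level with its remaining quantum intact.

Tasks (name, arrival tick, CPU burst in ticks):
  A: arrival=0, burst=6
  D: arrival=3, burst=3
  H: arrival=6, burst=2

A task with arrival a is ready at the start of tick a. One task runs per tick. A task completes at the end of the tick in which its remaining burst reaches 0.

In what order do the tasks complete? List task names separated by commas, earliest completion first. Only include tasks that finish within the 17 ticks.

completion order = H, A, D

t=0: L0/L1/L2 = A/-/- → run A
t=1: L0/L1/L2 = A/-/- → run A
t=2: L0/L1/L2 = -/A/- → run A
t=3: L0/L1/L2 = D/A/- → run D
t=4: L0/L1/L2 = D/A/- → run D
t=5: L0/L1/L2 = -/AD/- → run A
t=6: L0/L1/L2 = H/AD/- → run H
t=7: L0/L1/L2 = H/AD/- → run H
t=8: L0/L1/L2 = -/AD/- → run A
t=9: L0/L1/L2 = -/AD/- → run A
t=10: L0/L1/L2 = -/D/- → run D
t=11: (idle)
t=12: (idle)
t=13: (idle)
t=14: (idle)
t=15: (idle)
t=16: (idle)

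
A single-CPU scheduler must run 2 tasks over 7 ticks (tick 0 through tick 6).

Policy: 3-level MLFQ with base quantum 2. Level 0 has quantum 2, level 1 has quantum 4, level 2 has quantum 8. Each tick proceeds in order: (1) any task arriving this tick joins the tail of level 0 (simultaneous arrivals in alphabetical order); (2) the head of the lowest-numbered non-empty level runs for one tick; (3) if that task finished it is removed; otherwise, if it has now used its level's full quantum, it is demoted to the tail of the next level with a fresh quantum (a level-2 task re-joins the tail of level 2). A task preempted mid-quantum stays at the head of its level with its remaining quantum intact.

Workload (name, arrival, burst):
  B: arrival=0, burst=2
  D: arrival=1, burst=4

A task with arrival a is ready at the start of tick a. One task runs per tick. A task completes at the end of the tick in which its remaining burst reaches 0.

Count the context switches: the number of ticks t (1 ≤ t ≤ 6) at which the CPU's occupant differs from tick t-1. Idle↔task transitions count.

context switches = 2

t=0: L0/L1/L2 = B/-/- → run B
t=1: L0/L1/L2 = BD/-/- → run B
t=2: L0/L1/L2 = D/-/- → run D
t=3: L0/L1/L2 = D/-/- → run D
t=4: L0/L1/L2 = -/D/- → run D
t=5: L0/L1/L2 = -/D/- → run D
t=6: (idle)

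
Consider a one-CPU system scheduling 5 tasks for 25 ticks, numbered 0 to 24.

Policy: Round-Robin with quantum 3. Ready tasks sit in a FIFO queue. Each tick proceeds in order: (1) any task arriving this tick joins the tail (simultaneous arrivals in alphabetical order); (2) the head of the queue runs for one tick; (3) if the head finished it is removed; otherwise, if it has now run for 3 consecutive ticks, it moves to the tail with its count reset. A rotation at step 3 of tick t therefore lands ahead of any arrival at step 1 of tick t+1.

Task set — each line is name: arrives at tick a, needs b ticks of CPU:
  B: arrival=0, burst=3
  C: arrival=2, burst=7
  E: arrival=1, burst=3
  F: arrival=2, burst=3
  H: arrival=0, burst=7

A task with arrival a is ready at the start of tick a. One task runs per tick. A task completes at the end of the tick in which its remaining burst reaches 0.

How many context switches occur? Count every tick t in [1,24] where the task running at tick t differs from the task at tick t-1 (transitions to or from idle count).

t=0: queue=[B,H] q_used=0 → run B
t=1: queue=[B,H,E] q_used=1 → run B
t=2: queue=[B,H,E,C,F] q_used=2 → run B
t=3: queue=[H,E,C,F] q_used=0 → run H
t=4: queue=[H,E,C,F] q_used=1 → run H
t=5: queue=[H,E,C,F] q_used=2 → run H
t=6: queue=[E,C,F,H] q_used=0 → run E
t=7: queue=[E,C,F,H] q_used=1 → run E
t=8: queue=[E,C,F,H] q_used=2 → run E
t=9: queue=[C,F,H] q_used=0 → run C
t=10: queue=[C,F,H] q_used=1 → run C
t=11: queue=[C,F,H] q_used=2 → run C
t=12: queue=[F,H,C] q_used=0 → run F
t=13: queue=[F,H,C] q_used=1 → run F
t=14: queue=[F,H,C] q_used=2 → run F
t=15: queue=[H,C] q_used=0 → run H
t=16: queue=[H,C] q_used=1 → run H
t=17: queue=[H,C] q_used=2 → run H
t=18: queue=[C,H] q_used=0 → run C
t=19: queue=[C,H] q_used=1 → run C
t=20: queue=[C,H] q_used=2 → run C
t=21: queue=[H,C] q_used=0 → run H
t=22: queue=[C] q_used=0 → run C
t=23: (idle)
t=24: (idle)

context switches = 9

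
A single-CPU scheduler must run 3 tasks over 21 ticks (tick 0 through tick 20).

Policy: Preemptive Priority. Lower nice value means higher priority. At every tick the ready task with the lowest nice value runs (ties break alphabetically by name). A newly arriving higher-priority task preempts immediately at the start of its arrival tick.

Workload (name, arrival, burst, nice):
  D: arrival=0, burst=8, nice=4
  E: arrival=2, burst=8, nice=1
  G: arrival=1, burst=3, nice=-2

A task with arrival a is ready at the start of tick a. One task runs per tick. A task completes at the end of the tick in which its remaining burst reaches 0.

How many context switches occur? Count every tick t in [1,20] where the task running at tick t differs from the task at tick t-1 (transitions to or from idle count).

t=0: ready={D} → run D
t=1: ready={D,G} → run G
t=2: ready={D,E,G} → run G
t=3: ready={D,E,G} → run G
t=4: ready={D,E} → run E
t=5: ready={D,E} → run E
t=6: ready={D,E} → run E
t=7: ready={D,E} → run E
t=8: ready={D,E} → run E
t=9: ready={D,E} → run E
t=10: ready={D,E} → run E
t=11: ready={D,E} → run E
t=12: ready={D} → run D
t=13: ready={D} → run D
t=14: ready={D} → run D
t=15: ready={D} → run D
t=16: ready={D} → run D
t=17: ready={D} → run D
t=18: ready={D} → run D
t=19: (idle)
t=20: (idle)

context switches = 4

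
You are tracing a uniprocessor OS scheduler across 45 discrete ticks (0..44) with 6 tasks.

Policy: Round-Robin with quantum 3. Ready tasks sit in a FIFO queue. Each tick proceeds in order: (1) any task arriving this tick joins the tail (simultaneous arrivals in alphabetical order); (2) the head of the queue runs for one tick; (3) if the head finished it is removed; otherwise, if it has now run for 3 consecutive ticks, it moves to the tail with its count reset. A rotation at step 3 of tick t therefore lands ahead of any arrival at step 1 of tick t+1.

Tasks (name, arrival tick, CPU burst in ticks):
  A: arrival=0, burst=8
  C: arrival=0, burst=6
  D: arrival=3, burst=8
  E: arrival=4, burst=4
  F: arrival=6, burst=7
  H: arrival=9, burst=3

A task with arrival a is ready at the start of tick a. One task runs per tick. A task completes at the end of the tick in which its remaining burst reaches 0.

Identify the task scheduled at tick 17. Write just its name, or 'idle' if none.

t=0: queue=[A,C] q_used=0 → run A
t=1: queue=[A,C] q_used=1 → run A
t=2: queue=[A,C] q_used=2 → run A
t=3: queue=[C,A,D] q_used=0 → run C
t=4: queue=[C,A,D,E] q_used=1 → run C
t=5: queue=[C,A,D,E] q_used=2 → run C
t=6: queue=[A,D,E,C,F] q_used=0 → run A
t=7: queue=[A,D,E,C,F] q_used=1 → run A
t=8: queue=[A,D,E,C,F] q_used=2 → run A
t=9: queue=[D,E,C,F,A,H] q_used=0 → run D
t=10: queue=[D,E,C,F,A,H] q_used=1 → run D
t=11: queue=[D,E,C,F,A,H] q_used=2 → run D
t=12: queue=[E,C,F,A,H,D] q_used=0 → run E
t=13: queue=[E,C,F,A,H,D] q_used=1 → run E
t=14: queue=[E,C,F,A,H,D] q_used=2 → run E
t=15: queue=[C,F,A,H,D,E] q_used=0 → run C
t=16: queue=[C,F,A,H,D,E] q_used=1 → run C
t=17: queue=[C,F,A,H,D,E] q_used=2 → run C
t=18: queue=[F,A,H,D,E] q_used=0 → run F
t=19: queue=[F,A,H,D,E] q_used=1 → run F
t=20: queue=[F,A,H,D,E] q_used=2 → run F
t=21: queue=[A,H,D,E,F] q_used=0 → run A
t=22: queue=[A,H,D,E,F] q_used=1 → run A
t=23: queue=[H,D,E,F] q_used=0 → run H
t=24: queue=[H,D,E,F] q_used=1 → run H
t=25: queue=[H,D,E,F] q_used=2 → run H
t=26: queue=[D,E,F] q_used=0 → run D
t=27: queue=[D,E,F] q_used=1 → run D
t=28: queue=[D,E,F] q_used=2 → run D
t=29: queue=[E,F,D] q_used=0 → run E
t=30: queue=[F,D] q_used=0 → run F
t=31: queue=[F,D] q_used=1 → run F
t=32: queue=[F,D] q_used=2 → run F
t=33: queue=[D,F] q_used=0 → run D
t=34: queue=[D,F] q_used=1 → run D
t=35: queue=[F] q_used=0 → run F
t=36: (idle)
t=37: (idle)
t=38: (idle)
t=39: (idle)
t=40: (idle)
t=41: (idle)
t=42: (idle)
t=43: (idle)
t=44: (idle)

running at tick 17 = C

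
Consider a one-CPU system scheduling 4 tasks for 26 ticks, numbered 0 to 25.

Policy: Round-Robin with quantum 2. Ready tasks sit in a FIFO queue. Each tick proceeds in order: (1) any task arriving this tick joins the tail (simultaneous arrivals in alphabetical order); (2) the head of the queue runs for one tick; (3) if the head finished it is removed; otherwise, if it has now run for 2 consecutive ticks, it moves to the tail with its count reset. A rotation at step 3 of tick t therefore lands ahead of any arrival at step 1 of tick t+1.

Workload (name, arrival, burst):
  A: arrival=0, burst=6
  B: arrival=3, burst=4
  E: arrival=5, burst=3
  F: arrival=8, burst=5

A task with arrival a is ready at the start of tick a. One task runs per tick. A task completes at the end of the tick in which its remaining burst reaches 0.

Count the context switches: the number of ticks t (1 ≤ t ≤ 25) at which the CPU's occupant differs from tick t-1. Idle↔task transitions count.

t=0: queue=[A] q_used=0 → run A
t=1: queue=[A] q_used=1 → run A
t=2: queue=[A] q_used=0 → run A
t=3: queue=[A,B] q_used=1 → run A
t=4: queue=[B,A] q_used=0 → run B
t=5: queue=[B,A,E] q_used=1 → run B
t=6: queue=[A,E,B] q_used=0 → run A
t=7: queue=[A,E,B] q_used=1 → run A
t=8: queue=[E,B,F] q_used=0 → run E
t=9: queue=[E,B,F] q_used=1 → run E
t=10: queue=[B,F,E] q_used=0 → run B
t=11: queue=[B,F,E] q_used=1 → run B
t=12: queue=[F,E] q_used=0 → run F
t=13: queue=[F,E] q_used=1 → run F
t=14: queue=[E,F] q_used=0 → run E
t=15: queue=[F] q_used=0 → run F
t=16: queue=[F] q_used=1 → run F
t=17: queue=[F] q_used=0 → run F
t=18: (idle)
t=19: (idle)
t=20: (idle)
t=21: (idle)
t=22: (idle)
t=23: (idle)
t=24: (idle)
t=25: (idle)

context switches = 8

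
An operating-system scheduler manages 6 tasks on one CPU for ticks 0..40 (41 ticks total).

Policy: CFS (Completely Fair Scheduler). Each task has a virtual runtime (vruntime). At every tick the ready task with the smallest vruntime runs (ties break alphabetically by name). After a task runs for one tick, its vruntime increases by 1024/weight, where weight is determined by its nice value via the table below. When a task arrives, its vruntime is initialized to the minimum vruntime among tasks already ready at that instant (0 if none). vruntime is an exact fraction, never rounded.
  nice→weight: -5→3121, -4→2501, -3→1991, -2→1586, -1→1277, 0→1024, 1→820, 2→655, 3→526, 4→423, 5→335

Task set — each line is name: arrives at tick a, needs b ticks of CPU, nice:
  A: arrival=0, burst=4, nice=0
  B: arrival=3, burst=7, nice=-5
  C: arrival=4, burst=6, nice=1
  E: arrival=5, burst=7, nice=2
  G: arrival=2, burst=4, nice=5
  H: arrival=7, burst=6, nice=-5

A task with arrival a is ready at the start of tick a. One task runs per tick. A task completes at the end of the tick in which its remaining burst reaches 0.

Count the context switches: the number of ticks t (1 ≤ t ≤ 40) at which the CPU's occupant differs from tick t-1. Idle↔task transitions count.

context switches = 31

t=0: vr[A=0] → run A
t=1: vr[A=1] → run A
t=2: vr[A=2 G=2] → run A
t=3: vr[A=3 B=2 G=2] → run B
t=4: vr[A=3 B=7266/3121 C=2 G=2] → run C
t=5: vr[A=3 B=7266/3121 C=666/205 E=2 G=2] → run E
t=6: vr[A=3 B=7266/3121 C=666/205 E=2334/655 G=2] → run G
t=7: vr[A=3 B=7266/3121 C=666/205 E=2334/655 G=1694/335 H=7266/3121] → run B
t=8: vr[A=3 B=8290/3121 C=666/205 E=2334/655 G=1694/335 H=7266/3121] → run H
t=9: vr[A=3 B=8290/3121 C=666/205 E=2334/655 G=1694/335 H=8290/3121] → run B
t=10: vr[A=3 B=9314/3121 C=666/205 E=2334/655 G=1694/335 H=8290/3121] → run H
t=11: vr[A=3 B=9314/3121 C=666/205 E=2334/655 G=1694/335 H=9314/3121] → run B
t=12: vr[A=3 B=10338/3121 C=666/205 E=2334/655 G=1694/335 H=9314/3121] → run H
t=13: vr[A=3 B=10338/3121 C=666/205 E=2334/655 G=1694/335 H=10338/3121] → run A
t=14: vr[B=10338/3121 C=666/205 E=2334/655 G=1694/335 H=10338/3121] → run C
t=15: vr[B=10338/3121 C=922/205 E=2334/655 G=1694/335 H=10338/3121] → run B
t=16: vr[B=11362/3121 C=922/205 E=2334/655 G=1694/335 H=10338/3121] → run H
t=17: vr[B=11362/3121 C=922/205 E=2334/655 G=1694/335 H=11362/3121] → run E
t=18: vr[B=11362/3121 C=922/205 E=3358/655 G=1694/335 H=11362/3121] → run B
t=19: vr[B=12386/3121 C=922/205 E=3358/655 G=1694/335 H=11362/3121] → run H
t=20: vr[B=12386/3121 C=922/205 E=3358/655 G=1694/335 H=12386/3121] → run B
t=21: vr[C=922/205 E=3358/655 G=1694/335 H=12386/3121] → run H
t=22: vr[C=922/205 E=3358/655 G=1694/335] → run C
t=23: vr[C=1178/205 E=3358/655 G=1694/335] → run G
t=24: vr[C=1178/205 E=3358/655 G=2718/335] → run E
t=25: vr[C=1178/205 E=4382/655 G=2718/335] → run C
t=26: vr[C=1434/205 E=4382/655 G=2718/335] → run E
t=27: vr[C=1434/205 E=5406/655 G=2718/335] → run C
t=28: vr[C=338/41 E=5406/655 G=2718/335] → run G
t=29: vr[C=338/41 E=5406/655 G=3742/335] → run C
t=30: vr[E=5406/655 G=3742/335] → run E
t=31: vr[E=1286/131 G=3742/335] → run E
t=32: vr[E=7454/655 G=3742/335] → run G
t=33: vr[E=7454/655] → run E
t=34: (idle)
t=35: (idle)
t=36: (idle)
t=37: (idle)
t=38: (idle)
t=39: (idle)
t=40: (idle)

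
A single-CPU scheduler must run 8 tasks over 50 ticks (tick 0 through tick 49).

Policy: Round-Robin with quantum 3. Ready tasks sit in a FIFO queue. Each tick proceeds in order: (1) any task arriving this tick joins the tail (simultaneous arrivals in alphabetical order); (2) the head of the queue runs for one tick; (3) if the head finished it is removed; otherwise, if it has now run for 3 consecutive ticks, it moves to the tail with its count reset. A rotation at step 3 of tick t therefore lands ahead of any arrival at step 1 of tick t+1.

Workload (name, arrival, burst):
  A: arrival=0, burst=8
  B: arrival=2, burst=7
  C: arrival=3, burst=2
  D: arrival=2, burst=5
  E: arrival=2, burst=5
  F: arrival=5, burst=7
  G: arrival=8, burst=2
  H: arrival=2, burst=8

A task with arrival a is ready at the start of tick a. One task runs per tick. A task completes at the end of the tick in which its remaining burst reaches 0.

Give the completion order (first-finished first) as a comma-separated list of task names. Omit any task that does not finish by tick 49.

t=0: queue=[A] q_used=0 → run A
t=1: queue=[A] q_used=1 → run A
t=2: queue=[A,B,D,E,H] q_used=2 → run A
t=3: queue=[B,D,E,H,A,C] q_used=0 → run B
t=4: queue=[B,D,E,H,A,C] q_used=1 → run B
t=5: queue=[B,D,E,H,A,C,F] q_used=2 → run B
t=6: queue=[D,E,H,A,C,F,B] q_used=0 → run D
t=7: queue=[D,E,H,A,C,F,B] q_used=1 → run D
t=8: queue=[D,E,H,A,C,F,B,G] q_used=2 → run D
t=9: queue=[E,H,A,C,F,B,G,D] q_used=0 → run E
t=10: queue=[E,H,A,C,F,B,G,D] q_used=1 → run E
t=11: queue=[E,H,A,C,F,B,G,D] q_used=2 → run E
t=12: queue=[H,A,C,F,B,G,D,E] q_used=0 → run H
t=13: queue=[H,A,C,F,B,G,D,E] q_used=1 → run H
t=14: queue=[H,A,C,F,B,G,D,E] q_used=2 → run H
t=15: queue=[A,C,F,B,G,D,E,H] q_used=0 → run A
t=16: queue=[A,C,F,B,G,D,E,H] q_used=1 → run A
t=17: queue=[A,C,F,B,G,D,E,H] q_used=2 → run A
t=18: queue=[C,F,B,G,D,E,H,A] q_used=0 → run C
t=19: queue=[C,F,B,G,D,E,H,A] q_used=1 → run C
t=20: queue=[F,B,G,D,E,H,A] q_used=0 → run F
t=21: queue=[F,B,G,D,E,H,A] q_used=1 → run F
t=22: queue=[F,B,G,D,E,H,A] q_used=2 → run F
t=23: queue=[B,G,D,E,H,A,F] q_used=0 → run B
t=24: queue=[B,G,D,E,H,A,F] q_used=1 → run B
t=25: queue=[B,G,D,E,H,A,F] q_used=2 → run B
t=26: queue=[G,D,E,H,A,F,B] q_used=0 → run G
t=27: queue=[G,D,E,H,A,F,B] q_used=1 → run G
t=28: queue=[D,E,H,A,F,B] q_used=0 → run D
t=29: queue=[D,E,H,A,F,B] q_used=1 → run D
t=30: queue=[E,H,A,F,B] q_used=0 → run E
t=31: queue=[E,H,A,F,B] q_used=1 → run E
t=32: queue=[H,A,F,B] q_used=0 → run H
t=33: queue=[H,A,F,B] q_used=1 → run H
t=34: queue=[H,A,F,B] q_used=2 → run H
t=35: queue=[A,F,B,H] q_used=0 → run A
t=36: queue=[A,F,B,H] q_used=1 → run A
t=37: queue=[F,B,H] q_used=0 → run F
t=38: queue=[F,B,H] q_used=1 → run F
t=39: queue=[F,B,H] q_used=2 → run F
t=40: queue=[B,H,F] q_used=0 → run B
t=41: queue=[H,F] q_used=0 → run H
t=42: queue=[H,F] q_used=1 → run H
t=43: queue=[F] q_used=0 → run F
t=44: (idle)
t=45: (idle)
t=46: (idle)
t=47: (idle)
t=48: (idle)
t=49: (idle)

completion order = C, G, D, E, A, B, H, F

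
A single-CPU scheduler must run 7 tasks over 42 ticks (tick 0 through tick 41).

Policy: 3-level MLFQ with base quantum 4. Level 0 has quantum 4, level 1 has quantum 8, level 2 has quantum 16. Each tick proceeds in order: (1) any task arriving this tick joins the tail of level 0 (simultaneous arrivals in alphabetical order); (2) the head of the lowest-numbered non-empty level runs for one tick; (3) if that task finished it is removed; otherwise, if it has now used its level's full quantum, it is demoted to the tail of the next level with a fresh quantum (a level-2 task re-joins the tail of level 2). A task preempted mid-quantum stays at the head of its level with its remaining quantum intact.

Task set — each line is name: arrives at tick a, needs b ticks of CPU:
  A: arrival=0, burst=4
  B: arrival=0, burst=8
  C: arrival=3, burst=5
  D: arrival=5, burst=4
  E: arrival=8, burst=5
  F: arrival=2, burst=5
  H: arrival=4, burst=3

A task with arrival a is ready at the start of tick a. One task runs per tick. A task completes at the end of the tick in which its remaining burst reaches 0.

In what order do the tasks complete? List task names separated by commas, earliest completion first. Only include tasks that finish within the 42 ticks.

t=0: L0/L1/L2 = AB/-/- → run A
t=1: L0/L1/L2 = AB/-/- → run A
t=2: L0/L1/L2 = ABF/-/- → run A
t=3: L0/L1/L2 = ABFC/-/- → run A
t=4: L0/L1/L2 = BFCH/-/- → run B
t=5: L0/L1/L2 = BFCHD/-/- → run B
t=6: L0/L1/L2 = BFCHD/-/- → run B
t=7: L0/L1/L2 = BFCHD/-/- → run B
t=8: L0/L1/L2 = FCHDE/B/- → run F
t=9: L0/L1/L2 = FCHDE/B/- → run F
t=10: L0/L1/L2 = FCHDE/B/- → run F
t=11: L0/L1/L2 = FCHDE/B/- → run F
t=12: L0/L1/L2 = CHDE/BF/- → run C
t=13: L0/L1/L2 = CHDE/BF/- → run C
t=14: L0/L1/L2 = CHDE/BF/- → run C
t=15: L0/L1/L2 = CHDE/BF/- → run C
t=16: L0/L1/L2 = HDE/BFC/- → run H
t=17: L0/L1/L2 = HDE/BFC/- → run H
t=18: L0/L1/L2 = HDE/BFC/- → run H
t=19: L0/L1/L2 = DE/BFC/- → run D
t=20: L0/L1/L2 = DE/BFC/- → run D
t=21: L0/L1/L2 = DE/BFC/- → run D
t=22: L0/L1/L2 = DE/BFC/- → run D
t=23: L0/L1/L2 = E/BFC/- → run E
t=24: L0/L1/L2 = E/BFC/- → run E
t=25: L0/L1/L2 = E/BFC/- → run E
t=26: L0/L1/L2 = E/BFC/- → run E
t=27: L0/L1/L2 = -/BFCE/- → run B
t=28: L0/L1/L2 = -/BFCE/- → run B
t=29: L0/L1/L2 = -/BFCE/- → run B
t=30: L0/L1/L2 = -/BFCE/- → run B
t=31: L0/L1/L2 = -/FCE/- → run F
t=32: L0/L1/L2 = -/CE/- → run C
t=33: L0/L1/L2 = -/E/- → run E
t=34: (idle)
t=35: (idle)
t=36: (idle)
t=37: (idle)
t=38: (idle)
t=39: (idle)
t=40: (idle)
t=41: (idle)

completion order = A, H, D, B, F, C, E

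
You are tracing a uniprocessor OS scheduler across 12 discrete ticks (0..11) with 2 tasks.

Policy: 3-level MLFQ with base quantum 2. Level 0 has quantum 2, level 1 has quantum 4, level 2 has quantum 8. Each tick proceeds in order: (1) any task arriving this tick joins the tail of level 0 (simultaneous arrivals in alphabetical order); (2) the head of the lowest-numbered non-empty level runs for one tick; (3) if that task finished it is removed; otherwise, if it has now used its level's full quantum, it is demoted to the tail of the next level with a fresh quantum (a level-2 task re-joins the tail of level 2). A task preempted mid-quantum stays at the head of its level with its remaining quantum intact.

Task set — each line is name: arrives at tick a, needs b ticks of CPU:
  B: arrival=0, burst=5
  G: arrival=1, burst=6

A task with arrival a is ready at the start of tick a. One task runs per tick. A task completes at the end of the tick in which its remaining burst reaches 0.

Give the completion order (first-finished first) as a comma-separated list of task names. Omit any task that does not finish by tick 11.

t=0: L0/L1/L2 = B/-/- → run B
t=1: L0/L1/L2 = BG/-/- → run B
t=2: L0/L1/L2 = G/B/- → run G
t=3: L0/L1/L2 = G/B/- → run G
t=4: L0/L1/L2 = -/BG/- → run B
t=5: L0/L1/L2 = -/BG/- → run B
t=6: L0/L1/L2 = -/BG/- → run B
t=7: L0/L1/L2 = -/G/- → run G
t=8: L0/L1/L2 = -/G/- → run G
t=9: L0/L1/L2 = -/G/- → run G
t=10: L0/L1/L2 = -/G/- → run G
t=11: (idle)

completion order = B, G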